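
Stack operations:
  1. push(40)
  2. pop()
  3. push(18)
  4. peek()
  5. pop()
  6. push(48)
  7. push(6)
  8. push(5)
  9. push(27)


push(40) -> [40]
pop()->40, []
push(18) -> [18]
peek()->18
pop()->18, []
push(48) -> [48]
push(6) -> [48, 6]
push(5) -> [48, 6, 5]
push(27) -> [48, 6, 5, 27]

Final stack: [48, 6, 5, 27]


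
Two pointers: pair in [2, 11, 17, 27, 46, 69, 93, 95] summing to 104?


lo=0(2)+hi=7(95)=97
lo=1(11)+hi=7(95)=106
lo=1(11)+hi=6(93)=104

Yes: 11+93=104


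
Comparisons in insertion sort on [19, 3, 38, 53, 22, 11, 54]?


Algorithm: insertion sort
Input: [19, 3, 38, 53, 22, 11, 54]
Sorted: [3, 11, 19, 22, 38, 53, 54]

12


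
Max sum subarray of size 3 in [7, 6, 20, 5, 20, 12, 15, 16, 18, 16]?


[0:3]: 33
[1:4]: 31
[2:5]: 45
[3:6]: 37
[4:7]: 47
[5:8]: 43
[6:9]: 49
[7:10]: 50

Max: 50 at [7:10]


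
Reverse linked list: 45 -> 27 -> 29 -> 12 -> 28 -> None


Step 1: curr=45, set curr.next=prev(None) | reversed so far: 45
Step 2: curr=27, set curr.next=prev(45) | reversed so far: 27 -> 45
Step 3: curr=29, set curr.next=prev(27) | reversed so far: 29 -> 27 -> 45
Step 4: curr=12, set curr.next=prev(29) | reversed so far: 12 -> 29 -> 27 -> 45
Step 5: curr=28, set curr.next=prev(12) | reversed so far: 28 -> 12 -> 29 -> 27 -> 45

28 -> 12 -> 29 -> 27 -> 45 -> None


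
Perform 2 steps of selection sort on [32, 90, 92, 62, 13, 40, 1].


Initial: [32, 90, 92, 62, 13, 40, 1]
Step 1: min=1 at 6
  Swap: [1, 90, 92, 62, 13, 40, 32]
Step 2: min=13 at 4
  Swap: [1, 13, 92, 62, 90, 40, 32]

After 2 steps: [1, 13, 92, 62, 90, 40, 32]


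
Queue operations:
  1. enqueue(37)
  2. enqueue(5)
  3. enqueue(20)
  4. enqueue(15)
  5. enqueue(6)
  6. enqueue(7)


enqueue(37) -> [37]
enqueue(5) -> [37, 5]
enqueue(20) -> [37, 5, 20]
enqueue(15) -> [37, 5, 20, 15]
enqueue(6) -> [37, 5, 20, 15, 6]
enqueue(7) -> [37, 5, 20, 15, 6, 7]

Final queue: [37, 5, 20, 15, 6, 7]


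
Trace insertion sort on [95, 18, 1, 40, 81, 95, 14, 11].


Initial: [95, 18, 1, 40, 81, 95, 14, 11]
Insert 18: [18, 95, 1, 40, 81, 95, 14, 11]
Insert 1: [1, 18, 95, 40, 81, 95, 14, 11]
Insert 40: [1, 18, 40, 95, 81, 95, 14, 11]
Insert 81: [1, 18, 40, 81, 95, 95, 14, 11]
Insert 95: [1, 18, 40, 81, 95, 95, 14, 11]
Insert 14: [1, 14, 18, 40, 81, 95, 95, 11]
Insert 11: [1, 11, 14, 18, 40, 81, 95, 95]

Sorted: [1, 11, 14, 18, 40, 81, 95, 95]


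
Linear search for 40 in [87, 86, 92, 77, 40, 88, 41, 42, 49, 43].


i=0: 87!=40
i=1: 86!=40
i=2: 92!=40
i=3: 77!=40
i=4: 40==40 found!

Found at 4, 5 comps


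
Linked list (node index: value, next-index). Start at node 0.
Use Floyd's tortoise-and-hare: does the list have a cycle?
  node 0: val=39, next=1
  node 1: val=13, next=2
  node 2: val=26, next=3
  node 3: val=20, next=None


Floyd's tortoise (slow, +1) and hare (fast, +2):
  init: slow=0, fast=0
  step 1: slow=1, fast=2
  step 2: fast 2->3->None, no cycle

Cycle: no


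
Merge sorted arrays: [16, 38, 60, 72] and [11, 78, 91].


Take 11 from B
Take 16 from A
Take 38 from A
Take 60 from A
Take 72 from A

Merged: [11, 16, 38, 60, 72, 78, 91]


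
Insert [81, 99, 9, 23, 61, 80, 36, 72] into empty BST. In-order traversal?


Insert 81: root
Insert 99: R from 81
Insert 9: L from 81
Insert 23: L from 81 -> R from 9
Insert 61: L from 81 -> R from 9 -> R from 23
Insert 80: L from 81 -> R from 9 -> R from 23 -> R from 61
Insert 36: L from 81 -> R from 9 -> R from 23 -> L from 61
Insert 72: L from 81 -> R from 9 -> R from 23 -> R from 61 -> L from 80

In-order: [9, 23, 36, 61, 72, 80, 81, 99]


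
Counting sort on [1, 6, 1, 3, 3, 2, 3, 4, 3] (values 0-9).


Input: [1, 6, 1, 3, 3, 2, 3, 4, 3]
Counts: [0, 2, 1, 4, 1, 0, 1, 0, 0, 0]

Sorted: [1, 1, 2, 3, 3, 3, 3, 4, 6]


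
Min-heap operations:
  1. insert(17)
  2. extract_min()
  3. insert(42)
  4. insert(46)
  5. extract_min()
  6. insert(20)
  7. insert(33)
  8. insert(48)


insert(17) -> [17]
extract_min()->17, []
insert(42) -> [42]
insert(46) -> [42, 46]
extract_min()->42, [46]
insert(20) -> [20, 46]
insert(33) -> [20, 46, 33]
insert(48) -> [20, 46, 33, 48]

Final heap: [20, 46, 33, 48]


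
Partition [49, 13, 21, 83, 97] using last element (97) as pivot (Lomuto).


Pivot: 97
  49 <= 97: advance i (no swap)
  13 <= 97: advance i (no swap)
  21 <= 97: advance i (no swap)
  83 <= 97: advance i (no swap)
Place pivot at 4: [49, 13, 21, 83, 97]

Partitioned: [49, 13, 21, 83, 97]


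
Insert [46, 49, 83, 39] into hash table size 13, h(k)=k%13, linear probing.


Insert 46: h=7 -> slot 7
Insert 49: h=10 -> slot 10
Insert 83: h=5 -> slot 5
Insert 39: h=0 -> slot 0

Table: [39, None, None, None, None, 83, None, 46, None, None, 49, None, None]


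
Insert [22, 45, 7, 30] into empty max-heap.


Insert 22: [22]
Insert 45: [45, 22]
Insert 7: [45, 22, 7]
Insert 30: [45, 30, 7, 22]

Final heap: [45, 30, 7, 22]


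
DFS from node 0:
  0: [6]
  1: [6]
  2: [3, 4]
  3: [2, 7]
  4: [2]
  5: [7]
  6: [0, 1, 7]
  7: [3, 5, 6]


Visit 0, push [6]
Visit 6, push [7, 1]
Visit 1, push []
Visit 7, push [5, 3]
Visit 3, push [2]
Visit 2, push [4]
Visit 4, push []
Visit 5, push []

DFS order: [0, 6, 1, 7, 3, 2, 4, 5]


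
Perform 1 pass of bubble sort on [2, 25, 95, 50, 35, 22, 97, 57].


Initial: [2, 25, 95, 50, 35, 22, 97, 57]
Pass 1: [2, 25, 50, 35, 22, 95, 57, 97] (4 swaps)

After 1 pass: [2, 25, 50, 35, 22, 95, 57, 97]


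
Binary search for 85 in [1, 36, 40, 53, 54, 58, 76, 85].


Step 1: lo=0, hi=7, mid=3, val=53
Step 2: lo=4, hi=7, mid=5, val=58
Step 3: lo=6, hi=7, mid=6, val=76
Step 4: lo=7, hi=7, mid=7, val=85

Found at index 7


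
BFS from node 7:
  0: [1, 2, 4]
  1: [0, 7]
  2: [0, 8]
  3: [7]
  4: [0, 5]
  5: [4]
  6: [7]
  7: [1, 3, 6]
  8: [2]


Visit 7, enqueue [1, 3, 6]
Visit 1, enqueue [0]
Visit 3, enqueue []
Visit 6, enqueue []
Visit 0, enqueue [2, 4]
Visit 2, enqueue [8]
Visit 4, enqueue [5]
Visit 8, enqueue []
Visit 5, enqueue []

BFS order: [7, 1, 3, 6, 0, 2, 4, 8, 5]


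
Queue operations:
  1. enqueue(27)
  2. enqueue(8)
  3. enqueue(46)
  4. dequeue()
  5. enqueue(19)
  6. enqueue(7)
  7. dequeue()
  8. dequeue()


enqueue(27) -> [27]
enqueue(8) -> [27, 8]
enqueue(46) -> [27, 8, 46]
dequeue()->27, [8, 46]
enqueue(19) -> [8, 46, 19]
enqueue(7) -> [8, 46, 19, 7]
dequeue()->8, [46, 19, 7]
dequeue()->46, [19, 7]

Final queue: [19, 7]


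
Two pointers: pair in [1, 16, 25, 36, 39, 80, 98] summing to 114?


lo=0(1)+hi=6(98)=99
lo=1(16)+hi=6(98)=114

Yes: 16+98=114


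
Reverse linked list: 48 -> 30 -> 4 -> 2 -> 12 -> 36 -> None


Step 1: curr=48, set curr.next=prev(None) | reversed so far: 48
Step 2: curr=30, set curr.next=prev(48) | reversed so far: 30 -> 48
Step 3: curr=4, set curr.next=prev(30) | reversed so far: 4 -> 30 -> 48
Step 4: curr=2, set curr.next=prev(4) | reversed so far: 2 -> 4 -> 30 -> 48
Step 5: curr=12, set curr.next=prev(2) | reversed so far: 12 -> 2 -> 4 -> 30 -> 48
Step 6: curr=36, set curr.next=prev(12) | reversed so far: 36 -> 12 -> 2 -> 4 -> 30 -> 48

36 -> 12 -> 2 -> 4 -> 30 -> 48 -> None


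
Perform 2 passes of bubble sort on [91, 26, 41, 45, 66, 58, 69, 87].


Initial: [91, 26, 41, 45, 66, 58, 69, 87]
Pass 1: [26, 41, 45, 66, 58, 69, 87, 91] (7 swaps)
Pass 2: [26, 41, 45, 58, 66, 69, 87, 91] (1 swaps)

After 2 passes: [26, 41, 45, 58, 66, 69, 87, 91]


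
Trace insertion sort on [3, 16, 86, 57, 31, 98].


Initial: [3, 16, 86, 57, 31, 98]
Insert 16: [3, 16, 86, 57, 31, 98]
Insert 86: [3, 16, 86, 57, 31, 98]
Insert 57: [3, 16, 57, 86, 31, 98]
Insert 31: [3, 16, 31, 57, 86, 98]
Insert 98: [3, 16, 31, 57, 86, 98]

Sorted: [3, 16, 31, 57, 86, 98]


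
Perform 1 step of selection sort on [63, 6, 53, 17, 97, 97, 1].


Initial: [63, 6, 53, 17, 97, 97, 1]
Step 1: min=1 at 6
  Swap: [1, 6, 53, 17, 97, 97, 63]

After 1 step: [1, 6, 53, 17, 97, 97, 63]


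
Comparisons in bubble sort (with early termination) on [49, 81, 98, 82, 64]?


Algorithm: bubble sort (with early termination)
Input: [49, 81, 98, 82, 64]
Sorted: [49, 64, 81, 82, 98]

10


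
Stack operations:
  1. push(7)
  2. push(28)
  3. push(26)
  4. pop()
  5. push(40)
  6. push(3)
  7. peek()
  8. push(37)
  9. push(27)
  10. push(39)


push(7) -> [7]
push(28) -> [7, 28]
push(26) -> [7, 28, 26]
pop()->26, [7, 28]
push(40) -> [7, 28, 40]
push(3) -> [7, 28, 40, 3]
peek()->3
push(37) -> [7, 28, 40, 3, 37]
push(27) -> [7, 28, 40, 3, 37, 27]
push(39) -> [7, 28, 40, 3, 37, 27, 39]

Final stack: [7, 28, 40, 3, 37, 27, 39]


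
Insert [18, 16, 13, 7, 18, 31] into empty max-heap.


Insert 18: [18]
Insert 16: [18, 16]
Insert 13: [18, 16, 13]
Insert 7: [18, 16, 13, 7]
Insert 18: [18, 18, 13, 7, 16]
Insert 31: [31, 18, 18, 7, 16, 13]

Final heap: [31, 18, 18, 7, 16, 13]


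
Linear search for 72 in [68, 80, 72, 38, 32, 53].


i=0: 68!=72
i=1: 80!=72
i=2: 72==72 found!

Found at 2, 3 comps


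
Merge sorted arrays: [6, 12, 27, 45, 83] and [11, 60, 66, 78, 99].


Take 6 from A
Take 11 from B
Take 12 from A
Take 27 from A
Take 45 from A
Take 60 from B
Take 66 from B
Take 78 from B
Take 83 from A

Merged: [6, 11, 12, 27, 45, 60, 66, 78, 83, 99]


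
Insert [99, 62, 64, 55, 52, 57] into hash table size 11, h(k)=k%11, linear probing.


Insert 99: h=0 -> slot 0
Insert 62: h=7 -> slot 7
Insert 64: h=9 -> slot 9
Insert 55: h=0, 1 probes -> slot 1
Insert 52: h=8 -> slot 8
Insert 57: h=2 -> slot 2

Table: [99, 55, 57, None, None, None, None, 62, 52, 64, None]


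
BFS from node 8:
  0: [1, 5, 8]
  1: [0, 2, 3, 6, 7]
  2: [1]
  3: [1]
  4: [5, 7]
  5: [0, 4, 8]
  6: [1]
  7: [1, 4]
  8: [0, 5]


Visit 8, enqueue [0, 5]
Visit 0, enqueue [1]
Visit 5, enqueue [4]
Visit 1, enqueue [2, 3, 6, 7]
Visit 4, enqueue []
Visit 2, enqueue []
Visit 3, enqueue []
Visit 6, enqueue []
Visit 7, enqueue []

BFS order: [8, 0, 5, 1, 4, 2, 3, 6, 7]


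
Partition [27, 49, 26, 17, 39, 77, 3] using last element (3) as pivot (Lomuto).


Pivot: 3
Place pivot at 0: [3, 49, 26, 17, 39, 77, 27]

Partitioned: [3, 49, 26, 17, 39, 77, 27]


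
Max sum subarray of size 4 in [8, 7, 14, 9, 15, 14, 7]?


[0:4]: 38
[1:5]: 45
[2:6]: 52
[3:7]: 45

Max: 52 at [2:6]


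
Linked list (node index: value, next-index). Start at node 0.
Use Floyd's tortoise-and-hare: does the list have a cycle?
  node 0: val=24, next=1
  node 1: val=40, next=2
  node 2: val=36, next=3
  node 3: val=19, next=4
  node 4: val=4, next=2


Floyd's tortoise (slow, +1) and hare (fast, +2):
  init: slow=0, fast=0
  step 1: slow=1, fast=2
  step 2: slow=2, fast=4
  step 3: slow=3, fast=3
  slow == fast at node 3: cycle detected

Cycle: yes


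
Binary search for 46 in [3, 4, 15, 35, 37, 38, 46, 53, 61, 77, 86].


Step 1: lo=0, hi=10, mid=5, val=38
Step 2: lo=6, hi=10, mid=8, val=61
Step 3: lo=6, hi=7, mid=6, val=46

Found at index 6


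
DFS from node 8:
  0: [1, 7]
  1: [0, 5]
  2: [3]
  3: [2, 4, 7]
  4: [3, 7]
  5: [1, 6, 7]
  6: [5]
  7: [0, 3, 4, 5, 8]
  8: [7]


Visit 8, push [7]
Visit 7, push [5, 4, 3, 0]
Visit 0, push [1]
Visit 1, push [5]
Visit 5, push [6]
Visit 6, push []
Visit 3, push [4, 2]
Visit 2, push []
Visit 4, push []

DFS order: [8, 7, 0, 1, 5, 6, 3, 2, 4]


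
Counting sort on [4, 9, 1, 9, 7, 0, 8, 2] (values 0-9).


Input: [4, 9, 1, 9, 7, 0, 8, 2]
Counts: [1, 1, 1, 0, 1, 0, 0, 1, 1, 2]

Sorted: [0, 1, 2, 4, 7, 8, 9, 9]


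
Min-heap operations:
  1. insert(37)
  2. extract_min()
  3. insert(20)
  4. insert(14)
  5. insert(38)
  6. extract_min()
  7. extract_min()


insert(37) -> [37]
extract_min()->37, []
insert(20) -> [20]
insert(14) -> [14, 20]
insert(38) -> [14, 20, 38]
extract_min()->14, [20, 38]
extract_min()->20, [38]

Final heap: [38]


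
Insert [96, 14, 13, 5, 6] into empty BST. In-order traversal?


Insert 96: root
Insert 14: L from 96
Insert 13: L from 96 -> L from 14
Insert 5: L from 96 -> L from 14 -> L from 13
Insert 6: L from 96 -> L from 14 -> L from 13 -> R from 5

In-order: [5, 6, 13, 14, 96]


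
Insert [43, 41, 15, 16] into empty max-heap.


Insert 43: [43]
Insert 41: [43, 41]
Insert 15: [43, 41, 15]
Insert 16: [43, 41, 15, 16]

Final heap: [43, 41, 15, 16]


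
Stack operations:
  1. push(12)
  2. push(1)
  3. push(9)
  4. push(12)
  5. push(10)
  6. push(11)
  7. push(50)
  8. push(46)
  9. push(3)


push(12) -> [12]
push(1) -> [12, 1]
push(9) -> [12, 1, 9]
push(12) -> [12, 1, 9, 12]
push(10) -> [12, 1, 9, 12, 10]
push(11) -> [12, 1, 9, 12, 10, 11]
push(50) -> [12, 1, 9, 12, 10, 11, 50]
push(46) -> [12, 1, 9, 12, 10, 11, 50, 46]
push(3) -> [12, 1, 9, 12, 10, 11, 50, 46, 3]

Final stack: [12, 1, 9, 12, 10, 11, 50, 46, 3]


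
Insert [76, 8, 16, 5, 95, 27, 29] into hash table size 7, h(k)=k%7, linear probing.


Insert 76: h=6 -> slot 6
Insert 8: h=1 -> slot 1
Insert 16: h=2 -> slot 2
Insert 5: h=5 -> slot 5
Insert 95: h=4 -> slot 4
Insert 27: h=6, 1 probes -> slot 0
Insert 29: h=1, 2 probes -> slot 3

Table: [27, 8, 16, 29, 95, 5, 76]


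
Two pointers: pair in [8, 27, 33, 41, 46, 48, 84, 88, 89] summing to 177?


lo=0(8)+hi=8(89)=97
lo=1(27)+hi=8(89)=116
lo=2(33)+hi=8(89)=122
lo=3(41)+hi=8(89)=130
lo=4(46)+hi=8(89)=135
lo=5(48)+hi=8(89)=137
lo=6(84)+hi=8(89)=173
lo=7(88)+hi=8(89)=177

Yes: 88+89=177


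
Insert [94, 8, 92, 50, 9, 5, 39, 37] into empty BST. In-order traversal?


Insert 94: root
Insert 8: L from 94
Insert 92: L from 94 -> R from 8
Insert 50: L from 94 -> R from 8 -> L from 92
Insert 9: L from 94 -> R from 8 -> L from 92 -> L from 50
Insert 5: L from 94 -> L from 8
Insert 39: L from 94 -> R from 8 -> L from 92 -> L from 50 -> R from 9
Insert 37: L from 94 -> R from 8 -> L from 92 -> L from 50 -> R from 9 -> L from 39

In-order: [5, 8, 9, 37, 39, 50, 92, 94]


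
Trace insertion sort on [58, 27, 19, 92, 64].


Initial: [58, 27, 19, 92, 64]
Insert 27: [27, 58, 19, 92, 64]
Insert 19: [19, 27, 58, 92, 64]
Insert 92: [19, 27, 58, 92, 64]
Insert 64: [19, 27, 58, 64, 92]

Sorted: [19, 27, 58, 64, 92]


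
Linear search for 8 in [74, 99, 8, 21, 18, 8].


i=0: 74!=8
i=1: 99!=8
i=2: 8==8 found!

Found at 2, 3 comps


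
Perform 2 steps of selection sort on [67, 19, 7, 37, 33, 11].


Initial: [67, 19, 7, 37, 33, 11]
Step 1: min=7 at 2
  Swap: [7, 19, 67, 37, 33, 11]
Step 2: min=11 at 5
  Swap: [7, 11, 67, 37, 33, 19]

After 2 steps: [7, 11, 67, 37, 33, 19]


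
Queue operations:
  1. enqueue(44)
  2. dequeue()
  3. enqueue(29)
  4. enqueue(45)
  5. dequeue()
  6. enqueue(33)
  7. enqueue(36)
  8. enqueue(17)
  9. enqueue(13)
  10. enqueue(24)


enqueue(44) -> [44]
dequeue()->44, []
enqueue(29) -> [29]
enqueue(45) -> [29, 45]
dequeue()->29, [45]
enqueue(33) -> [45, 33]
enqueue(36) -> [45, 33, 36]
enqueue(17) -> [45, 33, 36, 17]
enqueue(13) -> [45, 33, 36, 17, 13]
enqueue(24) -> [45, 33, 36, 17, 13, 24]

Final queue: [45, 33, 36, 17, 13, 24]


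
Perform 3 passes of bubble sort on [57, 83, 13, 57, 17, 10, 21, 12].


Initial: [57, 83, 13, 57, 17, 10, 21, 12]
Pass 1: [57, 13, 57, 17, 10, 21, 12, 83] (6 swaps)
Pass 2: [13, 57, 17, 10, 21, 12, 57, 83] (5 swaps)
Pass 3: [13, 17, 10, 21, 12, 57, 57, 83] (4 swaps)

After 3 passes: [13, 17, 10, 21, 12, 57, 57, 83]


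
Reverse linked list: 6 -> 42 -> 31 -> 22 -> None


Step 1: curr=6, set curr.next=prev(None) | reversed so far: 6
Step 2: curr=42, set curr.next=prev(6) | reversed so far: 42 -> 6
Step 3: curr=31, set curr.next=prev(42) | reversed so far: 31 -> 42 -> 6
Step 4: curr=22, set curr.next=prev(31) | reversed so far: 22 -> 31 -> 42 -> 6

22 -> 31 -> 42 -> 6 -> None


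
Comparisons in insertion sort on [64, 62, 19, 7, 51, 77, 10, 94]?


Algorithm: insertion sort
Input: [64, 62, 19, 7, 51, 77, 10, 94]
Sorted: [7, 10, 19, 51, 62, 64, 77, 94]

17


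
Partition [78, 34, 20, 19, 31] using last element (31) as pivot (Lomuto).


Pivot: 31
  20 <= 31: swap -> [20, 34, 78, 19, 31]
  19 <= 31: swap -> [20, 19, 78, 34, 31]
Place pivot at 2: [20, 19, 31, 34, 78]

Partitioned: [20, 19, 31, 34, 78]


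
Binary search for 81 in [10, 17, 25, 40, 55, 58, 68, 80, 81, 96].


Step 1: lo=0, hi=9, mid=4, val=55
Step 2: lo=5, hi=9, mid=7, val=80
Step 3: lo=8, hi=9, mid=8, val=81

Found at index 8


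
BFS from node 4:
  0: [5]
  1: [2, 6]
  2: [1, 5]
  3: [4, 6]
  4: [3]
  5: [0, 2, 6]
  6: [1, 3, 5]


Visit 4, enqueue [3]
Visit 3, enqueue [6]
Visit 6, enqueue [1, 5]
Visit 1, enqueue [2]
Visit 5, enqueue [0]
Visit 2, enqueue []
Visit 0, enqueue []

BFS order: [4, 3, 6, 1, 5, 2, 0]


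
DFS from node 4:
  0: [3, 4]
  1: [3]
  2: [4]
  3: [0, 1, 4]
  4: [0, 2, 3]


Visit 4, push [3, 2, 0]
Visit 0, push [3]
Visit 3, push [1]
Visit 1, push []
Visit 2, push []

DFS order: [4, 0, 3, 1, 2]


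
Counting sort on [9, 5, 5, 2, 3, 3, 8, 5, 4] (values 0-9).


Input: [9, 5, 5, 2, 3, 3, 8, 5, 4]
Counts: [0, 0, 1, 2, 1, 3, 0, 0, 1, 1]

Sorted: [2, 3, 3, 4, 5, 5, 5, 8, 9]


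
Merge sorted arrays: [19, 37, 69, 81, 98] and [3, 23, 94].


Take 3 from B
Take 19 from A
Take 23 from B
Take 37 from A
Take 69 from A
Take 81 from A
Take 94 from B

Merged: [3, 19, 23, 37, 69, 81, 94, 98]


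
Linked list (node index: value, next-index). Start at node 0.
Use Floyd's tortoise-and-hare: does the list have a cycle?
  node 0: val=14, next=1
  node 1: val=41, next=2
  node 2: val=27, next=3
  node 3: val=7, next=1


Floyd's tortoise (slow, +1) and hare (fast, +2):
  init: slow=0, fast=0
  step 1: slow=1, fast=2
  step 2: slow=2, fast=1
  step 3: slow=3, fast=3
  slow == fast at node 3: cycle detected

Cycle: yes


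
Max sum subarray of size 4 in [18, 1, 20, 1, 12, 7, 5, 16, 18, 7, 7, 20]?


[0:4]: 40
[1:5]: 34
[2:6]: 40
[3:7]: 25
[4:8]: 40
[5:9]: 46
[6:10]: 46
[7:11]: 48
[8:12]: 52

Max: 52 at [8:12]


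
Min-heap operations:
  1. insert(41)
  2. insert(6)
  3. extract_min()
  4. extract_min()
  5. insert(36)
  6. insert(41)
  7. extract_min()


insert(41) -> [41]
insert(6) -> [6, 41]
extract_min()->6, [41]
extract_min()->41, []
insert(36) -> [36]
insert(41) -> [36, 41]
extract_min()->36, [41]

Final heap: [41]


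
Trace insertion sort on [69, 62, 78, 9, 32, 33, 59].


Initial: [69, 62, 78, 9, 32, 33, 59]
Insert 62: [62, 69, 78, 9, 32, 33, 59]
Insert 78: [62, 69, 78, 9, 32, 33, 59]
Insert 9: [9, 62, 69, 78, 32, 33, 59]
Insert 32: [9, 32, 62, 69, 78, 33, 59]
Insert 33: [9, 32, 33, 62, 69, 78, 59]
Insert 59: [9, 32, 33, 59, 62, 69, 78]

Sorted: [9, 32, 33, 59, 62, 69, 78]


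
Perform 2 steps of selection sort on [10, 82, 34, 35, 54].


Initial: [10, 82, 34, 35, 54]
Step 1: min=10 at 0
  Swap: [10, 82, 34, 35, 54]
Step 2: min=34 at 2
  Swap: [10, 34, 82, 35, 54]

After 2 steps: [10, 34, 82, 35, 54]


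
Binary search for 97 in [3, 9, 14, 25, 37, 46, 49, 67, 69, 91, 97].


Step 1: lo=0, hi=10, mid=5, val=46
Step 2: lo=6, hi=10, mid=8, val=69
Step 3: lo=9, hi=10, mid=9, val=91
Step 4: lo=10, hi=10, mid=10, val=97

Found at index 10


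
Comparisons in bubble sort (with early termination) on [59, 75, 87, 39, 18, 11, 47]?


Algorithm: bubble sort (with early termination)
Input: [59, 75, 87, 39, 18, 11, 47]
Sorted: [11, 18, 39, 47, 59, 75, 87]

21


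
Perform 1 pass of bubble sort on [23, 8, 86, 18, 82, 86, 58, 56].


Initial: [23, 8, 86, 18, 82, 86, 58, 56]
Pass 1: [8, 23, 18, 82, 86, 58, 56, 86] (5 swaps)

After 1 pass: [8, 23, 18, 82, 86, 58, 56, 86]


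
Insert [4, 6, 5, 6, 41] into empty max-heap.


Insert 4: [4]
Insert 6: [6, 4]
Insert 5: [6, 4, 5]
Insert 6: [6, 6, 5, 4]
Insert 41: [41, 6, 5, 4, 6]

Final heap: [41, 6, 5, 4, 6]


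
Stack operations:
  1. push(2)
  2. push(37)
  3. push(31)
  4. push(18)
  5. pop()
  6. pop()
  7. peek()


push(2) -> [2]
push(37) -> [2, 37]
push(31) -> [2, 37, 31]
push(18) -> [2, 37, 31, 18]
pop()->18, [2, 37, 31]
pop()->31, [2, 37]
peek()->37

Final stack: [2, 37]


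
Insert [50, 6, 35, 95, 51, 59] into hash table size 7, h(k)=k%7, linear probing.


Insert 50: h=1 -> slot 1
Insert 6: h=6 -> slot 6
Insert 35: h=0 -> slot 0
Insert 95: h=4 -> slot 4
Insert 51: h=2 -> slot 2
Insert 59: h=3 -> slot 3

Table: [35, 50, 51, 59, 95, None, 6]


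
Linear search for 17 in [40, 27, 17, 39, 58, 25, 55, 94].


i=0: 40!=17
i=1: 27!=17
i=2: 17==17 found!

Found at 2, 3 comps


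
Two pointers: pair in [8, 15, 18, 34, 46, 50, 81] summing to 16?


lo=0(8)+hi=6(81)=89
lo=0(8)+hi=5(50)=58
lo=0(8)+hi=4(46)=54
lo=0(8)+hi=3(34)=42
lo=0(8)+hi=2(18)=26
lo=0(8)+hi=1(15)=23

No pair found


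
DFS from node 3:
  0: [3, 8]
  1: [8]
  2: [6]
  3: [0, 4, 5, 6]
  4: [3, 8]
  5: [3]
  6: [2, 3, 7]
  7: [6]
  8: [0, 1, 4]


Visit 3, push [6, 5, 4, 0]
Visit 0, push [8]
Visit 8, push [4, 1]
Visit 1, push []
Visit 4, push []
Visit 5, push []
Visit 6, push [7, 2]
Visit 2, push []
Visit 7, push []

DFS order: [3, 0, 8, 1, 4, 5, 6, 2, 7]


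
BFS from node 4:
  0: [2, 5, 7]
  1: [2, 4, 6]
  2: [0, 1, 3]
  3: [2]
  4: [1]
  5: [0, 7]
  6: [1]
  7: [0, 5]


Visit 4, enqueue [1]
Visit 1, enqueue [2, 6]
Visit 2, enqueue [0, 3]
Visit 6, enqueue []
Visit 0, enqueue [5, 7]
Visit 3, enqueue []
Visit 5, enqueue []
Visit 7, enqueue []

BFS order: [4, 1, 2, 6, 0, 3, 5, 7]


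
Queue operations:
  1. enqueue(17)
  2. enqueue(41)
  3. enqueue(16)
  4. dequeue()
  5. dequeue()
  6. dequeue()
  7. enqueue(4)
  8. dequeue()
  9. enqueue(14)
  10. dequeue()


enqueue(17) -> [17]
enqueue(41) -> [17, 41]
enqueue(16) -> [17, 41, 16]
dequeue()->17, [41, 16]
dequeue()->41, [16]
dequeue()->16, []
enqueue(4) -> [4]
dequeue()->4, []
enqueue(14) -> [14]
dequeue()->14, []

Final queue: []


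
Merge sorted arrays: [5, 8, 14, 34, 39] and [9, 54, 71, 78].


Take 5 from A
Take 8 from A
Take 9 from B
Take 14 from A
Take 34 from A
Take 39 from A

Merged: [5, 8, 9, 14, 34, 39, 54, 71, 78]


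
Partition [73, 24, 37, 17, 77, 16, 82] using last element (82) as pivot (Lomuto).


Pivot: 82
  73 <= 82: advance i (no swap)
  24 <= 82: advance i (no swap)
  37 <= 82: advance i (no swap)
  17 <= 82: advance i (no swap)
  77 <= 82: advance i (no swap)
  16 <= 82: advance i (no swap)
Place pivot at 6: [73, 24, 37, 17, 77, 16, 82]

Partitioned: [73, 24, 37, 17, 77, 16, 82]


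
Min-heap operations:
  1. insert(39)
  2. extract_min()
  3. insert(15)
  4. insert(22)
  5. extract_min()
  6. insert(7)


insert(39) -> [39]
extract_min()->39, []
insert(15) -> [15]
insert(22) -> [15, 22]
extract_min()->15, [22]
insert(7) -> [7, 22]

Final heap: [7, 22]


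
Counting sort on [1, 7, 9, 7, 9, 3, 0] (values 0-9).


Input: [1, 7, 9, 7, 9, 3, 0]
Counts: [1, 1, 0, 1, 0, 0, 0, 2, 0, 2]

Sorted: [0, 1, 3, 7, 7, 9, 9]


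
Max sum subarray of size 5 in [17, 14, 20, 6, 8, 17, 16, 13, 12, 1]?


[0:5]: 65
[1:6]: 65
[2:7]: 67
[3:8]: 60
[4:9]: 66
[5:10]: 59

Max: 67 at [2:7]


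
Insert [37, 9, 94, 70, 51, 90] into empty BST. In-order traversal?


Insert 37: root
Insert 9: L from 37
Insert 94: R from 37
Insert 70: R from 37 -> L from 94
Insert 51: R from 37 -> L from 94 -> L from 70
Insert 90: R from 37 -> L from 94 -> R from 70

In-order: [9, 37, 51, 70, 90, 94]


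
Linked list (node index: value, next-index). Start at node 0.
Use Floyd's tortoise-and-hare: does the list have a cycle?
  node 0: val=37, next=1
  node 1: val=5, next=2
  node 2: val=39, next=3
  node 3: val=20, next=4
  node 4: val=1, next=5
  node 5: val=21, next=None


Floyd's tortoise (slow, +1) and hare (fast, +2):
  init: slow=0, fast=0
  step 1: slow=1, fast=2
  step 2: slow=2, fast=4
  step 3: fast 4->5->None, no cycle

Cycle: no


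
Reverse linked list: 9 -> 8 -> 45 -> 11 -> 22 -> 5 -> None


Step 1: curr=9, set curr.next=prev(None) | reversed so far: 9
Step 2: curr=8, set curr.next=prev(9) | reversed so far: 8 -> 9
Step 3: curr=45, set curr.next=prev(8) | reversed so far: 45 -> 8 -> 9
Step 4: curr=11, set curr.next=prev(45) | reversed so far: 11 -> 45 -> 8 -> 9
Step 5: curr=22, set curr.next=prev(11) | reversed so far: 22 -> 11 -> 45 -> 8 -> 9
Step 6: curr=5, set curr.next=prev(22) | reversed so far: 5 -> 22 -> 11 -> 45 -> 8 -> 9

5 -> 22 -> 11 -> 45 -> 8 -> 9 -> None


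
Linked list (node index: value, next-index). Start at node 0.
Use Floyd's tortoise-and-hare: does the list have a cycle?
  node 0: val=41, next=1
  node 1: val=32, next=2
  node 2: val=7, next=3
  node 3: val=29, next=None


Floyd's tortoise (slow, +1) and hare (fast, +2):
  init: slow=0, fast=0
  step 1: slow=1, fast=2
  step 2: fast 2->3->None, no cycle

Cycle: no


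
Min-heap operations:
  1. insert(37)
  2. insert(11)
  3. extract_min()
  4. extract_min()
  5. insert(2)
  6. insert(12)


insert(37) -> [37]
insert(11) -> [11, 37]
extract_min()->11, [37]
extract_min()->37, []
insert(2) -> [2]
insert(12) -> [2, 12]

Final heap: [2, 12]


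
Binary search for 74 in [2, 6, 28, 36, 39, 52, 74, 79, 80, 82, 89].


Step 1: lo=0, hi=10, mid=5, val=52
Step 2: lo=6, hi=10, mid=8, val=80
Step 3: lo=6, hi=7, mid=6, val=74

Found at index 6


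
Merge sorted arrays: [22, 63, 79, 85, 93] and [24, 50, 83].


Take 22 from A
Take 24 from B
Take 50 from B
Take 63 from A
Take 79 from A
Take 83 from B

Merged: [22, 24, 50, 63, 79, 83, 85, 93]


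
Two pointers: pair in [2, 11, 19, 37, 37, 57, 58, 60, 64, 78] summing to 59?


lo=0(2)+hi=9(78)=80
lo=0(2)+hi=8(64)=66
lo=0(2)+hi=7(60)=62
lo=0(2)+hi=6(58)=60
lo=0(2)+hi=5(57)=59

Yes: 2+57=59


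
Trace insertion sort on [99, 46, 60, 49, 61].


Initial: [99, 46, 60, 49, 61]
Insert 46: [46, 99, 60, 49, 61]
Insert 60: [46, 60, 99, 49, 61]
Insert 49: [46, 49, 60, 99, 61]
Insert 61: [46, 49, 60, 61, 99]

Sorted: [46, 49, 60, 61, 99]


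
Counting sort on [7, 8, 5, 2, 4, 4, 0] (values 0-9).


Input: [7, 8, 5, 2, 4, 4, 0]
Counts: [1, 0, 1, 0, 2, 1, 0, 1, 1, 0]

Sorted: [0, 2, 4, 4, 5, 7, 8]


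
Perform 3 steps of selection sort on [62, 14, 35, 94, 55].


Initial: [62, 14, 35, 94, 55]
Step 1: min=14 at 1
  Swap: [14, 62, 35, 94, 55]
Step 2: min=35 at 2
  Swap: [14, 35, 62, 94, 55]
Step 3: min=55 at 4
  Swap: [14, 35, 55, 94, 62]

After 3 steps: [14, 35, 55, 94, 62]


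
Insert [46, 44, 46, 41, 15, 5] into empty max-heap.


Insert 46: [46]
Insert 44: [46, 44]
Insert 46: [46, 44, 46]
Insert 41: [46, 44, 46, 41]
Insert 15: [46, 44, 46, 41, 15]
Insert 5: [46, 44, 46, 41, 15, 5]

Final heap: [46, 44, 46, 41, 15, 5]


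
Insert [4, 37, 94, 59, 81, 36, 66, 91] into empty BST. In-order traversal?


Insert 4: root
Insert 37: R from 4
Insert 94: R from 4 -> R from 37
Insert 59: R from 4 -> R from 37 -> L from 94
Insert 81: R from 4 -> R from 37 -> L from 94 -> R from 59
Insert 36: R from 4 -> L from 37
Insert 66: R from 4 -> R from 37 -> L from 94 -> R from 59 -> L from 81
Insert 91: R from 4 -> R from 37 -> L from 94 -> R from 59 -> R from 81

In-order: [4, 36, 37, 59, 66, 81, 91, 94]


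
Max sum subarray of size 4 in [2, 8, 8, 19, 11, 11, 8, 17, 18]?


[0:4]: 37
[1:5]: 46
[2:6]: 49
[3:7]: 49
[4:8]: 47
[5:9]: 54

Max: 54 at [5:9]


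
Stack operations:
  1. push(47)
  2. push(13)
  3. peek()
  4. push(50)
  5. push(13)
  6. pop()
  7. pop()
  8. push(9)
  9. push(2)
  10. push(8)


push(47) -> [47]
push(13) -> [47, 13]
peek()->13
push(50) -> [47, 13, 50]
push(13) -> [47, 13, 50, 13]
pop()->13, [47, 13, 50]
pop()->50, [47, 13]
push(9) -> [47, 13, 9]
push(2) -> [47, 13, 9, 2]
push(8) -> [47, 13, 9, 2, 8]

Final stack: [47, 13, 9, 2, 8]


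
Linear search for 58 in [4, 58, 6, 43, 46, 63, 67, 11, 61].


i=0: 4!=58
i=1: 58==58 found!

Found at 1, 2 comps


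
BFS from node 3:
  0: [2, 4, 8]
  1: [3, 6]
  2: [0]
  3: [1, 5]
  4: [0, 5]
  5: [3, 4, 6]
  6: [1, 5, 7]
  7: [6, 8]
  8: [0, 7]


Visit 3, enqueue [1, 5]
Visit 1, enqueue [6]
Visit 5, enqueue [4]
Visit 6, enqueue [7]
Visit 4, enqueue [0]
Visit 7, enqueue [8]
Visit 0, enqueue [2]
Visit 8, enqueue []
Visit 2, enqueue []

BFS order: [3, 1, 5, 6, 4, 7, 0, 8, 2]


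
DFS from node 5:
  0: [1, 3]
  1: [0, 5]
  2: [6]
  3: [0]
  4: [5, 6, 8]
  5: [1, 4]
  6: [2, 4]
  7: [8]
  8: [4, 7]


Visit 5, push [4, 1]
Visit 1, push [0]
Visit 0, push [3]
Visit 3, push []
Visit 4, push [8, 6]
Visit 6, push [2]
Visit 2, push []
Visit 8, push [7]
Visit 7, push []

DFS order: [5, 1, 0, 3, 4, 6, 2, 8, 7]


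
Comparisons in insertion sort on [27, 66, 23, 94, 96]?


Algorithm: insertion sort
Input: [27, 66, 23, 94, 96]
Sorted: [23, 27, 66, 94, 96]

5


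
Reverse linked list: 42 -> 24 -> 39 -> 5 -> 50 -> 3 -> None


Step 1: curr=42, set curr.next=prev(None) | reversed so far: 42
Step 2: curr=24, set curr.next=prev(42) | reversed so far: 24 -> 42
Step 3: curr=39, set curr.next=prev(24) | reversed so far: 39 -> 24 -> 42
Step 4: curr=5, set curr.next=prev(39) | reversed so far: 5 -> 39 -> 24 -> 42
Step 5: curr=50, set curr.next=prev(5) | reversed so far: 50 -> 5 -> 39 -> 24 -> 42
Step 6: curr=3, set curr.next=prev(50) | reversed so far: 3 -> 50 -> 5 -> 39 -> 24 -> 42

3 -> 50 -> 5 -> 39 -> 24 -> 42 -> None


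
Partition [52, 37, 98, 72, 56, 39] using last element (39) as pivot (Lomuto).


Pivot: 39
  37 <= 39: swap -> [37, 52, 98, 72, 56, 39]
Place pivot at 1: [37, 39, 98, 72, 56, 52]

Partitioned: [37, 39, 98, 72, 56, 52]


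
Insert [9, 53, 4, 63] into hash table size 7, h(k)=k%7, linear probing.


Insert 9: h=2 -> slot 2
Insert 53: h=4 -> slot 4
Insert 4: h=4, 1 probes -> slot 5
Insert 63: h=0 -> slot 0

Table: [63, None, 9, None, 53, 4, None]


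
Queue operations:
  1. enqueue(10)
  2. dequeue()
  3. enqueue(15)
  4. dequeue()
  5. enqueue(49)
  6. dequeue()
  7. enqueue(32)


enqueue(10) -> [10]
dequeue()->10, []
enqueue(15) -> [15]
dequeue()->15, []
enqueue(49) -> [49]
dequeue()->49, []
enqueue(32) -> [32]

Final queue: [32]


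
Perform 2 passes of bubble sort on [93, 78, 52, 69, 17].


Initial: [93, 78, 52, 69, 17]
Pass 1: [78, 52, 69, 17, 93] (4 swaps)
Pass 2: [52, 69, 17, 78, 93] (3 swaps)

After 2 passes: [52, 69, 17, 78, 93]


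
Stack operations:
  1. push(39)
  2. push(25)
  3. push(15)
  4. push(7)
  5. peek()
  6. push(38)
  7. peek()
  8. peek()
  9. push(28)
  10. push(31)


push(39) -> [39]
push(25) -> [39, 25]
push(15) -> [39, 25, 15]
push(7) -> [39, 25, 15, 7]
peek()->7
push(38) -> [39, 25, 15, 7, 38]
peek()->38
peek()->38
push(28) -> [39, 25, 15, 7, 38, 28]
push(31) -> [39, 25, 15, 7, 38, 28, 31]

Final stack: [39, 25, 15, 7, 38, 28, 31]


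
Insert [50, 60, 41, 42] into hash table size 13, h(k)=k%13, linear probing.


Insert 50: h=11 -> slot 11
Insert 60: h=8 -> slot 8
Insert 41: h=2 -> slot 2
Insert 42: h=3 -> slot 3

Table: [None, None, 41, 42, None, None, None, None, 60, None, None, 50, None]


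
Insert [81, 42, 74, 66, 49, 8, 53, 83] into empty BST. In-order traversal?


Insert 81: root
Insert 42: L from 81
Insert 74: L from 81 -> R from 42
Insert 66: L from 81 -> R from 42 -> L from 74
Insert 49: L from 81 -> R from 42 -> L from 74 -> L from 66
Insert 8: L from 81 -> L from 42
Insert 53: L from 81 -> R from 42 -> L from 74 -> L from 66 -> R from 49
Insert 83: R from 81

In-order: [8, 42, 49, 53, 66, 74, 81, 83]


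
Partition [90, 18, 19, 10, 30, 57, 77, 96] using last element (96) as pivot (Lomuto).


Pivot: 96
  90 <= 96: advance i (no swap)
  18 <= 96: advance i (no swap)
  19 <= 96: advance i (no swap)
  10 <= 96: advance i (no swap)
  30 <= 96: advance i (no swap)
  57 <= 96: advance i (no swap)
  77 <= 96: advance i (no swap)
Place pivot at 7: [90, 18, 19, 10, 30, 57, 77, 96]

Partitioned: [90, 18, 19, 10, 30, 57, 77, 96]


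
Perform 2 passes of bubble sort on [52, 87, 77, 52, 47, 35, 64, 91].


Initial: [52, 87, 77, 52, 47, 35, 64, 91]
Pass 1: [52, 77, 52, 47, 35, 64, 87, 91] (5 swaps)
Pass 2: [52, 52, 47, 35, 64, 77, 87, 91] (4 swaps)

After 2 passes: [52, 52, 47, 35, 64, 77, 87, 91]


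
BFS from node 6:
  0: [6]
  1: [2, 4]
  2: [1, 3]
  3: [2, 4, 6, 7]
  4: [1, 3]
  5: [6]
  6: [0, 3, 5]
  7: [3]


Visit 6, enqueue [0, 3, 5]
Visit 0, enqueue []
Visit 3, enqueue [2, 4, 7]
Visit 5, enqueue []
Visit 2, enqueue [1]
Visit 4, enqueue []
Visit 7, enqueue []
Visit 1, enqueue []

BFS order: [6, 0, 3, 5, 2, 4, 7, 1]


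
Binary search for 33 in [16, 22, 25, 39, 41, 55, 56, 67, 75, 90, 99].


Step 1: lo=0, hi=10, mid=5, val=55
Step 2: lo=0, hi=4, mid=2, val=25
Step 3: lo=3, hi=4, mid=3, val=39

Not found


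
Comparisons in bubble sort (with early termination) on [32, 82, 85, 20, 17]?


Algorithm: bubble sort (with early termination)
Input: [32, 82, 85, 20, 17]
Sorted: [17, 20, 32, 82, 85]

10


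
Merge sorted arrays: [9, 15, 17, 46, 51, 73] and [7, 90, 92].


Take 7 from B
Take 9 from A
Take 15 from A
Take 17 from A
Take 46 from A
Take 51 from A
Take 73 from A

Merged: [7, 9, 15, 17, 46, 51, 73, 90, 92]


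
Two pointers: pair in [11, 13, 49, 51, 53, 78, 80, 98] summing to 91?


lo=0(11)+hi=7(98)=109
lo=0(11)+hi=6(80)=91

Yes: 11+80=91


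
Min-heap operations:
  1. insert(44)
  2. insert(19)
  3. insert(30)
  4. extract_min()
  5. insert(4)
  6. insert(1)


insert(44) -> [44]
insert(19) -> [19, 44]
insert(30) -> [19, 44, 30]
extract_min()->19, [30, 44]
insert(4) -> [4, 44, 30]
insert(1) -> [1, 4, 30, 44]

Final heap: [1, 4, 30, 44]


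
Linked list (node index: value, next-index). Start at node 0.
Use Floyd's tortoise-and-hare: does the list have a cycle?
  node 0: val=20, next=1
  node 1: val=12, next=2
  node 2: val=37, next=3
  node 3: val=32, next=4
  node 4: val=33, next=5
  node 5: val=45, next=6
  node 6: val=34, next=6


Floyd's tortoise (slow, +1) and hare (fast, +2):
  init: slow=0, fast=0
  step 1: slow=1, fast=2
  step 2: slow=2, fast=4
  step 3: slow=3, fast=6
  step 4: slow=4, fast=6
  step 5: slow=5, fast=6
  step 6: slow=6, fast=6
  slow == fast at node 6: cycle detected

Cycle: yes


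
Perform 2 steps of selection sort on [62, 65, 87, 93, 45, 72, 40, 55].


Initial: [62, 65, 87, 93, 45, 72, 40, 55]
Step 1: min=40 at 6
  Swap: [40, 65, 87, 93, 45, 72, 62, 55]
Step 2: min=45 at 4
  Swap: [40, 45, 87, 93, 65, 72, 62, 55]

After 2 steps: [40, 45, 87, 93, 65, 72, 62, 55]


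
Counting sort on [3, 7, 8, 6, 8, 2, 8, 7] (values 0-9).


Input: [3, 7, 8, 6, 8, 2, 8, 7]
Counts: [0, 0, 1, 1, 0, 0, 1, 2, 3, 0]

Sorted: [2, 3, 6, 7, 7, 8, 8, 8]


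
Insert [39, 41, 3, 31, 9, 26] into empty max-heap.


Insert 39: [39]
Insert 41: [41, 39]
Insert 3: [41, 39, 3]
Insert 31: [41, 39, 3, 31]
Insert 9: [41, 39, 3, 31, 9]
Insert 26: [41, 39, 26, 31, 9, 3]

Final heap: [41, 39, 26, 31, 9, 3]


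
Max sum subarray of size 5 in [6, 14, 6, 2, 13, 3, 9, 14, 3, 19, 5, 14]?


[0:5]: 41
[1:6]: 38
[2:7]: 33
[3:8]: 41
[4:9]: 42
[5:10]: 48
[6:11]: 50
[7:12]: 55

Max: 55 at [7:12]


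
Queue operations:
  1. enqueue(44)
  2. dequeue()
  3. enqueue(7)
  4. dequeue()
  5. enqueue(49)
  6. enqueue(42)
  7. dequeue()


enqueue(44) -> [44]
dequeue()->44, []
enqueue(7) -> [7]
dequeue()->7, []
enqueue(49) -> [49]
enqueue(42) -> [49, 42]
dequeue()->49, [42]

Final queue: [42]


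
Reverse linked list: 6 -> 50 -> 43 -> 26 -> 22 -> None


Step 1: curr=6, set curr.next=prev(None) | reversed so far: 6
Step 2: curr=50, set curr.next=prev(6) | reversed so far: 50 -> 6
Step 3: curr=43, set curr.next=prev(50) | reversed so far: 43 -> 50 -> 6
Step 4: curr=26, set curr.next=prev(43) | reversed so far: 26 -> 43 -> 50 -> 6
Step 5: curr=22, set curr.next=prev(26) | reversed so far: 22 -> 26 -> 43 -> 50 -> 6

22 -> 26 -> 43 -> 50 -> 6 -> None


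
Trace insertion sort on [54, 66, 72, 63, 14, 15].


Initial: [54, 66, 72, 63, 14, 15]
Insert 66: [54, 66, 72, 63, 14, 15]
Insert 72: [54, 66, 72, 63, 14, 15]
Insert 63: [54, 63, 66, 72, 14, 15]
Insert 14: [14, 54, 63, 66, 72, 15]
Insert 15: [14, 15, 54, 63, 66, 72]

Sorted: [14, 15, 54, 63, 66, 72]


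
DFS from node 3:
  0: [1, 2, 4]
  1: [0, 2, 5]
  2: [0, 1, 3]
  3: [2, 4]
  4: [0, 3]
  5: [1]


Visit 3, push [4, 2]
Visit 2, push [1, 0]
Visit 0, push [4, 1]
Visit 1, push [5]
Visit 5, push []
Visit 4, push []

DFS order: [3, 2, 0, 1, 5, 4]


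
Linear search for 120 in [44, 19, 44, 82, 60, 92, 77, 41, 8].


i=0: 44!=120
i=1: 19!=120
i=2: 44!=120
i=3: 82!=120
i=4: 60!=120
i=5: 92!=120
i=6: 77!=120
i=7: 41!=120
i=8: 8!=120

Not found, 9 comps


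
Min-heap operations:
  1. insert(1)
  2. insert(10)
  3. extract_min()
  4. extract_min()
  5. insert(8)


insert(1) -> [1]
insert(10) -> [1, 10]
extract_min()->1, [10]
extract_min()->10, []
insert(8) -> [8]

Final heap: [8]


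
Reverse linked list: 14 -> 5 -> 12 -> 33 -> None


Step 1: curr=14, set curr.next=prev(None) | reversed so far: 14
Step 2: curr=5, set curr.next=prev(14) | reversed so far: 5 -> 14
Step 3: curr=12, set curr.next=prev(5) | reversed so far: 12 -> 5 -> 14
Step 4: curr=33, set curr.next=prev(12) | reversed so far: 33 -> 12 -> 5 -> 14

33 -> 12 -> 5 -> 14 -> None


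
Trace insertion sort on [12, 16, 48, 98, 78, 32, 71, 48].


Initial: [12, 16, 48, 98, 78, 32, 71, 48]
Insert 16: [12, 16, 48, 98, 78, 32, 71, 48]
Insert 48: [12, 16, 48, 98, 78, 32, 71, 48]
Insert 98: [12, 16, 48, 98, 78, 32, 71, 48]
Insert 78: [12, 16, 48, 78, 98, 32, 71, 48]
Insert 32: [12, 16, 32, 48, 78, 98, 71, 48]
Insert 71: [12, 16, 32, 48, 71, 78, 98, 48]
Insert 48: [12, 16, 32, 48, 48, 71, 78, 98]

Sorted: [12, 16, 32, 48, 48, 71, 78, 98]


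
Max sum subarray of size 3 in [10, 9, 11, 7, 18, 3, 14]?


[0:3]: 30
[1:4]: 27
[2:5]: 36
[3:6]: 28
[4:7]: 35

Max: 36 at [2:5]


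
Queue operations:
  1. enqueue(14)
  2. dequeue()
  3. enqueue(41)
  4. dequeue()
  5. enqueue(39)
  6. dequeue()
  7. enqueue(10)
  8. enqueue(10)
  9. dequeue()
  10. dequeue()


enqueue(14) -> [14]
dequeue()->14, []
enqueue(41) -> [41]
dequeue()->41, []
enqueue(39) -> [39]
dequeue()->39, []
enqueue(10) -> [10]
enqueue(10) -> [10, 10]
dequeue()->10, [10]
dequeue()->10, []

Final queue: []


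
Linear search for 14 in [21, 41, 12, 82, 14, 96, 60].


i=0: 21!=14
i=1: 41!=14
i=2: 12!=14
i=3: 82!=14
i=4: 14==14 found!

Found at 4, 5 comps


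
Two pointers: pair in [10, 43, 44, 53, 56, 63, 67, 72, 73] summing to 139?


lo=0(10)+hi=8(73)=83
lo=1(43)+hi=8(73)=116
lo=2(44)+hi=8(73)=117
lo=3(53)+hi=8(73)=126
lo=4(56)+hi=8(73)=129
lo=5(63)+hi=8(73)=136
lo=6(67)+hi=8(73)=140
lo=6(67)+hi=7(72)=139

Yes: 67+72=139


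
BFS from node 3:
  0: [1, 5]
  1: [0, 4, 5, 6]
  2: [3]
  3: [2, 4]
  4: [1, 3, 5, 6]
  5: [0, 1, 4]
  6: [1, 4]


Visit 3, enqueue [2, 4]
Visit 2, enqueue []
Visit 4, enqueue [1, 5, 6]
Visit 1, enqueue [0]
Visit 5, enqueue []
Visit 6, enqueue []
Visit 0, enqueue []

BFS order: [3, 2, 4, 1, 5, 6, 0]


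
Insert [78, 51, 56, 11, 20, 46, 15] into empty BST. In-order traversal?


Insert 78: root
Insert 51: L from 78
Insert 56: L from 78 -> R from 51
Insert 11: L from 78 -> L from 51
Insert 20: L from 78 -> L from 51 -> R from 11
Insert 46: L from 78 -> L from 51 -> R from 11 -> R from 20
Insert 15: L from 78 -> L from 51 -> R from 11 -> L from 20

In-order: [11, 15, 20, 46, 51, 56, 78]


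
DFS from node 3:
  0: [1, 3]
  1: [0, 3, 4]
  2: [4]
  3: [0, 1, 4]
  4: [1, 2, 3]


Visit 3, push [4, 1, 0]
Visit 0, push [1]
Visit 1, push [4]
Visit 4, push [2]
Visit 2, push []

DFS order: [3, 0, 1, 4, 2]


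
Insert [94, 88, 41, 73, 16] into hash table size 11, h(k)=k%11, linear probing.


Insert 94: h=6 -> slot 6
Insert 88: h=0 -> slot 0
Insert 41: h=8 -> slot 8
Insert 73: h=7 -> slot 7
Insert 16: h=5 -> slot 5

Table: [88, None, None, None, None, 16, 94, 73, 41, None, None]


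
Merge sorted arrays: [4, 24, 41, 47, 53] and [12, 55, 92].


Take 4 from A
Take 12 from B
Take 24 from A
Take 41 from A
Take 47 from A
Take 53 from A

Merged: [4, 12, 24, 41, 47, 53, 55, 92]


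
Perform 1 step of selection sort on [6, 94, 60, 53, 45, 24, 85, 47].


Initial: [6, 94, 60, 53, 45, 24, 85, 47]
Step 1: min=6 at 0
  Swap: [6, 94, 60, 53, 45, 24, 85, 47]

After 1 step: [6, 94, 60, 53, 45, 24, 85, 47]


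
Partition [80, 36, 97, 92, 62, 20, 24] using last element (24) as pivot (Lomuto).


Pivot: 24
  20 <= 24: swap -> [20, 36, 97, 92, 62, 80, 24]
Place pivot at 1: [20, 24, 97, 92, 62, 80, 36]

Partitioned: [20, 24, 97, 92, 62, 80, 36]
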